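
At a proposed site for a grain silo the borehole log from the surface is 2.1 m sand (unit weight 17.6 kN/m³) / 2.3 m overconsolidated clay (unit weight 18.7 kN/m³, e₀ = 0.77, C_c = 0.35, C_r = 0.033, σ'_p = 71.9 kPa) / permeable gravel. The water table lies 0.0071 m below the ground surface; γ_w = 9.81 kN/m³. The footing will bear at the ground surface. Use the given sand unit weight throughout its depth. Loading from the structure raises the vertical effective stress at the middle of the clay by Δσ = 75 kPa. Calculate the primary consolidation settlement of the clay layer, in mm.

S_c ≈ 86.9 mm

Mid-depth of clay below the ground surface: z = 2.1 + 2.3/2 = 3.25 m.
Total vertical stress at mid-clay: σ_v = 17.6×2.1 + 18.7×1.15 = 58.465 kPa.
Pore pressure: u = 9.81×(3.25 − 0.0071) = 31.814 kPa.
Initial effective stress: σ'_0 = σ_v − u = 58.465 − 31.814 = 26.651 kPa.
Final effective stress: σ'_f = 26.651 + 75 = 101.65 kPa.
σ'_f = 101.65 > σ'_p = 71.9 kPa, so the stress path crosses the preconsolidation pressure — recompression up to σ'_p, then virgin compression beyond:
S_c = H/(1+e₀)·[C_r·log₁₀(σ'_p/σ'_0) + C_c·log₁₀(σ'_f/σ'_p)]
    = 2.3/1.77 × [0.033×log₁₀(71.9/26.651) + 0.35×log₁₀(101.65/71.9)]
    = 1.2994 × [0.014224 + 0.052632] = 0.08687 m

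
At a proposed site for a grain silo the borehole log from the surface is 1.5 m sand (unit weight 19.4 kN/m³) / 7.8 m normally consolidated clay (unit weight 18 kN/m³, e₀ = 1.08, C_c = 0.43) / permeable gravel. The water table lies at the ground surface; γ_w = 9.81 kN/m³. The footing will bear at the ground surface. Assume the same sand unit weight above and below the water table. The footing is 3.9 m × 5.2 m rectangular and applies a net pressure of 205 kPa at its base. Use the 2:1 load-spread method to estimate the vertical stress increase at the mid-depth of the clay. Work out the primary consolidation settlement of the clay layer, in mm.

Mid-depth of clay below the ground surface: z = 1.5 + 7.8/2 = 5.4 m.
Total vertical stress at mid-clay: σ_v = 19.4×1.5 + 18×3.9 = 99.3 kPa.
Pore pressure: u = 9.81×(5.4 − 0) = 52.974 kPa.
Initial effective stress: σ'_0 = σ_v − u = 99.3 − 52.974 = 46.326 kPa.
Stress increase at mid-clay by the 2:1 spreading method:
Δσ = qBL/((B+z)(L+z)) = 205×3.9×5.2/((3.9+5.4)(5.2+5.4)) = 42.173 kPa
Final effective stress: σ'_f = σ'_0 + Δσ = 46.326 + 42.173 = 88.499 kPa.
Normally consolidated clay, so the full stress increment lies on the virgin compression line:
S_c = C_c·H/(1+e₀)·log₁₀(σ'_f/σ'_0) = 0.43×7.8/(1+1.08)×log₁₀(88.499/46.326)
    = 1.6125 × 0.28111 = 0.4533 m

S_c ≈ 453 mm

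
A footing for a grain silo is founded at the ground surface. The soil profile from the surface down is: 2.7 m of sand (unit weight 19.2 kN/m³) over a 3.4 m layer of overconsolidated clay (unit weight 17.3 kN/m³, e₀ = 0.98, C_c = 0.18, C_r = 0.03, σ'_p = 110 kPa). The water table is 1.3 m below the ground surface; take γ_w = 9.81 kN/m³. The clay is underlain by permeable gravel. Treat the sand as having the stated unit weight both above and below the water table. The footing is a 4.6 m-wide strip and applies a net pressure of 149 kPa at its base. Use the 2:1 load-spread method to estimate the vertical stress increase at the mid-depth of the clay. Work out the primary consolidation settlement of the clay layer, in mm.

Mid-depth of clay below the ground surface: z = 2.7 + 3.4/2 = 4.4 m.
Total vertical stress at mid-clay: σ_v = 19.2×2.7 + 17.3×1.7 = 81.25 kPa.
Pore pressure: u = 9.81×(4.4 − 1.3) = 30.411 kPa.
Initial effective stress: σ'_0 = σ_v − u = 81.25 − 30.411 = 50.839 kPa.
Stress increase at mid-clay by the 2:1 spreading method:
Δσ = qB/(B+z) = 149×4.6/(4.6+4.4) = 76.156 kPa
Final effective stress: σ'_f = 50.839 + 76.156 = 127 kPa.
σ'_f = 127 > σ'_p = 110 kPa, so the stress path crosses the preconsolidation pressure — recompression up to σ'_p, then virgin compression beyond:
S_c = H/(1+e₀)·[C_r·log₁₀(σ'_p/σ'_0) + C_c·log₁₀(σ'_f/σ'_p)]
    = 3.4/1.98 × [0.03×log₁₀(110/50.839) + 0.18×log₁₀(127/110)]
    = 1.7172 × [0.010056 + 0.011234] = 0.03656 m

S_c ≈ 36.6 mm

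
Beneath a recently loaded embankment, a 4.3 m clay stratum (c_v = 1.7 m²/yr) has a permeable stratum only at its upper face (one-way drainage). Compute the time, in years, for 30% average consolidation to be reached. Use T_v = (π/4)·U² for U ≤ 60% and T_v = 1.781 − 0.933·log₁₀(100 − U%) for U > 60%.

t ≈ 0.769 years

Drainage path length: H_d = H = 4.3 m (single drainage).
U ≤ 60%: T_v = (π/4)·U² = (π/4)×0.3² = 0.070686.
t = T_v·H_d²/c_v = 0.070686×4.3²/1.7 = 0.7688 years.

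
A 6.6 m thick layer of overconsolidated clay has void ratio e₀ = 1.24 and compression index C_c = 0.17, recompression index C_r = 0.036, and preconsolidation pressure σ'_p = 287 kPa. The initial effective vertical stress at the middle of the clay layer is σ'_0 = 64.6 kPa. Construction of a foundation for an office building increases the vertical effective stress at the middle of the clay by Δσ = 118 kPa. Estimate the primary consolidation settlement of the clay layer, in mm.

S_c ≈ 47.9 mm

Final effective stress: σ'_f = 64.6 + 118 = 182.6 kPa.
σ'_f = 182.6 ≤ σ'_p = 287 kPa, so the clay remains overconsolidated and only the recompression index applies:
S_c = C_r·H/(1+e₀)·log₁₀(σ'_f/σ'_0) = 0.036×6.6/2.24×log₁₀(182.6/64.6)
    = 0.10607 × 0.45127 = 0.04787 m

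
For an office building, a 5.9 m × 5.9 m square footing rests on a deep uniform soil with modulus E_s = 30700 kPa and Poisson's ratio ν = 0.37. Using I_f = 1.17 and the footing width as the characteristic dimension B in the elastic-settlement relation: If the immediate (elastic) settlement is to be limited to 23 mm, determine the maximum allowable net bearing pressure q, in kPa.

q ≈ 119 kPa

S_e = q·B·(1−ν²)/E_s · I_f  ⇒  q = S_e·E_s / (B·(1−ν²)·I_f).
q = 0.023 × 30700 / (5.9 × 0.8631 × 1.17) = 118.5 kPa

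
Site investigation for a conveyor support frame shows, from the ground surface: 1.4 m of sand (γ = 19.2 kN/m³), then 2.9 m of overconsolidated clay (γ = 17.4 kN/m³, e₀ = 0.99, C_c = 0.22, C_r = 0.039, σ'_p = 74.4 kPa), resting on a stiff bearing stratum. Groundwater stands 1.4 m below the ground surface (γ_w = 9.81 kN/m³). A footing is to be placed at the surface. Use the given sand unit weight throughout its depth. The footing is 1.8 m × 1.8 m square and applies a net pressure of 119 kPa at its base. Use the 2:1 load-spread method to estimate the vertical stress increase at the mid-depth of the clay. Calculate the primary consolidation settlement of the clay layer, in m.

S_c ≈ 0.00952 m

Mid-depth of clay below the ground surface: z = 1.4 + 2.9/2 = 2.85 m.
Total vertical stress at mid-clay: σ_v = 19.2×1.4 + 17.4×1.45 = 52.11 kPa.
Pore pressure: u = 9.81×(2.85 − 1.4) = 14.225 kPa.
Initial effective stress: σ'_0 = σ_v − u = 52.11 − 14.225 = 37.885 kPa.
Stress increase at mid-clay by the 2:1 spreading method:
Δσ = qBL/((B+z)(L+z)) = 119×1.8×1.8/((1.8+2.85)(1.8+2.85)) = 17.831 kPa
Final effective stress: σ'_f = 37.885 + 17.831 = 55.716 kPa.
σ'_f = 55.716 ≤ σ'_p = 74.4 kPa, so the clay remains overconsolidated and only the recompression index applies:
S_c = C_r·H/(1+e₀)·log₁₀(σ'_f/σ'_0) = 0.039×2.9/1.99×log₁₀(55.716/37.885)
    = 0.056835 × 0.16751 = 0.00952 m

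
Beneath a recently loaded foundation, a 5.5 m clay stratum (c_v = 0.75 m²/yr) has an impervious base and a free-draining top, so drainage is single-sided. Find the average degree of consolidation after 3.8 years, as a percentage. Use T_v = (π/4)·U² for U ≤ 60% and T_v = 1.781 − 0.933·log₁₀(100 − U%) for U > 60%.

U ≈ 34.6 %

Drainage path length: H_d = H = 5.5 m (single drainage).
T_v = c_v·t/H_d² = 0.75×3.8/5.5² = 0.094215.
T_v = 0.094215 corresponds to the U ≤ 60% branch:
U = √(4T_v/π) = 0.3463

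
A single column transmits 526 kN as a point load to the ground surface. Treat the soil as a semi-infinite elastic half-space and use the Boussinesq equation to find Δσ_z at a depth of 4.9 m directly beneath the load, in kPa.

Δσ_z ≈ 10.5 kPa

Boussinesq vertical stress below a point load on an elastic half-space:
Δσ_z = 3P/(2πz²) · [1 + (r/z)²]^(−5/2)
r/z = 0/4.9 = 0; [1+(r/z)²]^(−5/2) = 1.
Δσ_z = 3×526/(2π×4.9²) × 1 = 10.46 × 1 = 10.46 kPa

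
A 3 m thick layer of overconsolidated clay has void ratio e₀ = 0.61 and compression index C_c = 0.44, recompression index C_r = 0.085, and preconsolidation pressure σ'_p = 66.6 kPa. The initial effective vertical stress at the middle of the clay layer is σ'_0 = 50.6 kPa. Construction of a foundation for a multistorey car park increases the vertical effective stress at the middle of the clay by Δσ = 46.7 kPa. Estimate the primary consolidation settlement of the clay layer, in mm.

S_c ≈ 154 mm

Final effective stress: σ'_f = 50.6 + 46.7 = 97.3 kPa.
σ'_f = 97.3 > σ'_p = 66.6 kPa, so the stress path crosses the preconsolidation pressure — recompression up to σ'_p, then virgin compression beyond:
S_c = H/(1+e₀)·[C_r·log₁₀(σ'_p/σ'_0) + C_c·log₁₀(σ'_f/σ'_p)]
    = 3/1.61 × [0.085×log₁₀(66.6/50.6) + 0.44×log₁₀(97.3/66.6)]
    = 1.8634 × [0.010143 + 0.072441] = 0.1539 m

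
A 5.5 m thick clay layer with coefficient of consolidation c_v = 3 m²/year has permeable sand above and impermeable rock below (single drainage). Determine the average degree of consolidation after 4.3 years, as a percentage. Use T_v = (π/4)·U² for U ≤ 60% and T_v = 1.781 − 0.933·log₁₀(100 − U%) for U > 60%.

U ≈ 71.7 %

Drainage path length: H_d = H = 5.5 m (single drainage).
T_v = c_v·t/H_d² = 3×4.3/5.5² = 0.42645.
T_v = 0.42645 corresponds to the U > 60% branch:
U = 1 − 10^((1.781 − T_v)/0.933)/100 = 0.717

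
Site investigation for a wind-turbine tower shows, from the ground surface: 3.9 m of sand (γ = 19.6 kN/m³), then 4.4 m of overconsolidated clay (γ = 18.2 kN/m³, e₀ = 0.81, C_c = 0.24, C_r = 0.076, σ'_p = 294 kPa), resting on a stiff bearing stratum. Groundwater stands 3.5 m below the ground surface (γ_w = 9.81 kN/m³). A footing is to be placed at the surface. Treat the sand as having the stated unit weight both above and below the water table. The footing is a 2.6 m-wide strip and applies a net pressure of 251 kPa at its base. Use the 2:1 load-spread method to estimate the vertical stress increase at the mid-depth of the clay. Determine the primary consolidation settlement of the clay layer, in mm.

Mid-depth of clay below the ground surface: z = 3.9 + 4.4/2 = 6.1 m.
Total vertical stress at mid-clay: σ_v = 19.6×3.9 + 18.2×2.2 = 116.48 kPa.
Pore pressure: u = 9.81×(6.1 − 3.5) = 25.506 kPa.
Initial effective stress: σ'_0 = σ_v − u = 116.48 − 25.506 = 90.974 kPa.
Stress increase at mid-clay by the 2:1 spreading method:
Δσ = qB/(B+z) = 251×2.6/(2.6+6.1) = 75.011 kPa
Final effective stress: σ'_f = 90.974 + 75.011 = 165.99 kPa.
σ'_f = 165.99 ≤ σ'_p = 294 kPa, so the clay remains overconsolidated and only the recompression index applies:
S_c = C_r·H/(1+e₀)·log₁₀(σ'_f/σ'_0) = 0.076×4.4/1.81×log₁₀(165.99/90.974)
    = 0.18475 × 0.26116 = 0.04825 m

S_c ≈ 48.2 mm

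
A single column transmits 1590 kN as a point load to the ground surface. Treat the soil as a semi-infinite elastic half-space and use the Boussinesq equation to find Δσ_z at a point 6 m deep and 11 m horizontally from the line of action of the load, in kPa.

Δσ_z ≈ 0.531 kPa

Boussinesq vertical stress below a point load on an elastic half-space:
Δσ_z = 3P/(2πz²) · [1 + (r/z)²]^(−5/2)
r/z = 11/6 = 1.8333; [1+(r/z)²]^(−5/2) = 0.025177.
Δσ_z = 3×1590/(2π×6²) × 0.025177 = 21.088 × 0.025177 = 0.5309 kPa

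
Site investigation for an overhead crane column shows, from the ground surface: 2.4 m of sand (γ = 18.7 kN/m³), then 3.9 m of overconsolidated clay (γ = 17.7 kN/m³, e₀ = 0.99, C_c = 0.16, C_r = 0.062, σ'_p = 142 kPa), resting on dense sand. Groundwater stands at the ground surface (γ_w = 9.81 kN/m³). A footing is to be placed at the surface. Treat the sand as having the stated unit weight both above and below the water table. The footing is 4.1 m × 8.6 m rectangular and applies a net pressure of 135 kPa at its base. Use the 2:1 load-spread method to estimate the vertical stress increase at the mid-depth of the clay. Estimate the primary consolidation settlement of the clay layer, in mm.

S_c ≈ 41.2 mm

Mid-depth of clay below the ground surface: z = 2.4 + 3.9/2 = 4.35 m.
Total vertical stress at mid-clay: σ_v = 18.7×2.4 + 17.7×1.95 = 79.395 kPa.
Pore pressure: u = 9.81×(4.35 − 0) = 42.673 kPa.
Initial effective stress: σ'_0 = σ_v − u = 79.395 − 42.673 = 36.722 kPa.
Stress increase at mid-clay by the 2:1 spreading method:
Δσ = qBL/((B+z)(L+z)) = 135×4.1×8.6/((4.1+4.35)(8.6+4.35)) = 43.5 kPa
Final effective stress: σ'_f = 36.722 + 43.5 = 80.222 kPa.
σ'_f = 80.222 ≤ σ'_p = 142 kPa, so the clay remains overconsolidated and only the recompression index applies:
S_c = C_r·H/(1+e₀)·log₁₀(σ'_f/σ'_0) = 0.062×3.9/1.99×log₁₀(80.222/36.722)
    = 0.12151 × 0.33937 = 0.04124 m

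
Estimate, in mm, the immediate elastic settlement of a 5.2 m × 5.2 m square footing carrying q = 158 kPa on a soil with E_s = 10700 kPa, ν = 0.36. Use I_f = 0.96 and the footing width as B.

S_e ≈ 64.2 mm

Immediate (elastic) settlement: S_e = q·B·(1−ν²)/E_s · I_f.
S_e = 158 × 5.2 × (1 − 0.36²) / 10700 × 0.96
    = 158 × 5.2 × 0.8704 / 10700 × 0.96
    = 0.06416 m = 64.16 mm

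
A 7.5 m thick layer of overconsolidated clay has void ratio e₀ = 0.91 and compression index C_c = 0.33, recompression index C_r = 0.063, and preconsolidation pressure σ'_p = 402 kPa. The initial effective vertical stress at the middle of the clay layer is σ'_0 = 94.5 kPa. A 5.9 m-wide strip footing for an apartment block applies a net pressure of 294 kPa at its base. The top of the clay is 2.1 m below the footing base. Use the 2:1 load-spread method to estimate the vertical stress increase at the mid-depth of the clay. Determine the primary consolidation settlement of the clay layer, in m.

S_c ≈ 0.101 m

Mid-depth of clay below the footing base: z = 2.1 + 7.5/2 = 5.85 m.
Stress increase at mid-clay by the 2:1 spreading method:
Δσ = qB/(B+z) = 294×5.9/(5.9+5.85) = 147.63 kPa
Final effective stress: σ'_f = 94.5 + 147.63 = 242.13 kPa.
σ'_f = 242.13 ≤ σ'_p = 402 kPa, so the clay remains overconsolidated and only the recompression index applies:
S_c = C_r·H/(1+e₀)·log₁₀(σ'_f/σ'_0) = 0.063×7.5/1.91×log₁₀(242.13/94.5)
    = 0.24738 × 0.40862 = 0.1011 m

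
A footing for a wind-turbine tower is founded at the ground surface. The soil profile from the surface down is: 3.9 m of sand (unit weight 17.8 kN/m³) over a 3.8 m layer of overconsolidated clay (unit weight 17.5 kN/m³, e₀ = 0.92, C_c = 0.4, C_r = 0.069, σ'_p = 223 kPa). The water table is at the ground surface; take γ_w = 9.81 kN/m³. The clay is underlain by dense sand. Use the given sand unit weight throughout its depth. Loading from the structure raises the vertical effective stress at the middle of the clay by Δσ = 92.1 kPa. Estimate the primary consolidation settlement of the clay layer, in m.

S_c ≈ 0.0654 m

Mid-depth of clay below the ground surface: z = 3.9 + 3.8/2 = 5.8 m.
Total vertical stress at mid-clay: σ_v = 17.8×3.9 + 17.5×1.9 = 102.67 kPa.
Pore pressure: u = 9.81×(5.8 − 0) = 56.898 kPa.
Initial effective stress: σ'_0 = σ_v − u = 102.67 − 56.898 = 45.772 kPa.
Final effective stress: σ'_f = 45.772 + 92.1 = 137.87 kPa.
σ'_f = 137.87 ≤ σ'_p = 223 kPa, so the clay remains overconsolidated and only the recompression index applies:
S_c = C_r·H/(1+e₀)·log₁₀(σ'_f/σ'_0) = 0.069×3.8/1.92×log₁₀(137.87/45.772)
    = 0.13656 × 0.47887 = 0.0654 m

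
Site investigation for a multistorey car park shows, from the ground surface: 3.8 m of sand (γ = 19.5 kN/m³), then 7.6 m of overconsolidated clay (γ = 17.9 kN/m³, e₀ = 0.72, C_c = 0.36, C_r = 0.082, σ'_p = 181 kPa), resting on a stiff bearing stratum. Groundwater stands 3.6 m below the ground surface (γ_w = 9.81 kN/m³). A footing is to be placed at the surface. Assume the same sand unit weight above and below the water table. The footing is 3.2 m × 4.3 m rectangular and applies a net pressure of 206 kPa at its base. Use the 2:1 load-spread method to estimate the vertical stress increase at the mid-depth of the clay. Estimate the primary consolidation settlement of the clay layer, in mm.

S_c ≈ 30.6 mm

Mid-depth of clay below the ground surface: z = 3.8 + 7.6/2 = 7.6 m.
Total vertical stress at mid-clay: σ_v = 19.5×3.8 + 17.9×3.8 = 142.12 kPa.
Pore pressure: u = 9.81×(7.6 − 3.6) = 39.24 kPa.
Initial effective stress: σ'_0 = σ_v − u = 142.12 − 39.24 = 102.88 kPa.
Stress increase at mid-clay by the 2:1 spreading method:
Δσ = qBL/((B+z)(L+z)) = 206×3.2×4.3/((3.2+7.6)(4.3+7.6)) = 22.055 kPa
Final effective stress: σ'_f = 102.88 + 22.055 = 124.94 kPa.
σ'_f = 124.94 ≤ σ'_p = 181 kPa, so the clay remains overconsolidated and only the recompression index applies:
S_c = C_r·H/(1+e₀)·log₁₀(σ'_f/σ'_0) = 0.082×7.6/1.72×log₁₀(124.94/102.88)
    = 0.36233 × 0.084371 = 0.03057 m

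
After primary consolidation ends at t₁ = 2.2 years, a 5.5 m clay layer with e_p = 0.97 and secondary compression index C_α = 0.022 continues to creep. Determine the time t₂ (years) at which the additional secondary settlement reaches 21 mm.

S_s = C_α·H/(1+e_p)·log₁₀(t₂/t₁) ⇒ log₁₀(t₂/t₁) = S_s·(1+e_p)/(C_α·H).
log₁₀(t₂/t₁) = 0.021 × (1+0.97) / (0.022×5.5) = 0.3419
t₂ = t₁ × 10^0.3419 = 2.2 × 2.197 = 4.834 years

t₂ ≈ 4.83 years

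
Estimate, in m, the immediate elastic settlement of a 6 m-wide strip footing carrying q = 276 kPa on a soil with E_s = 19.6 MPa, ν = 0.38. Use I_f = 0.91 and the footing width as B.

Immediate (elastic) settlement: S_e = q·B·(1−ν²)/E_s · I_f.
E_s = 19.6 MPa = 19600 kPa.
S_e = 276 × 6 × (1 − 0.38²) / 19600 × 0.91
    = 276 × 6 × 0.8556 / 19600 × 0.91
    = 0.06578 m

S_e ≈ 0.0658 m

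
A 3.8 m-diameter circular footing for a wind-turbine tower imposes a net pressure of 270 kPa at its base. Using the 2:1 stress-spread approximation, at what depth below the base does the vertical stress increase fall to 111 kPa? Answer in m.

z ≈ 2.13 m

2:1 spreading — at depth z the loaded area has grown by z in each plan dimension:
qD²/(D+z)² = Δσ_z ⇒ z = D(√(q/Δσ_z) − 1) = 3.8×(√(270/111) − 1) = 2.127 m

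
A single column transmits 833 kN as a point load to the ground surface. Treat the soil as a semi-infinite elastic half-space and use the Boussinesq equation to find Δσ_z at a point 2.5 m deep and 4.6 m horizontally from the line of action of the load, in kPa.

Boussinesq vertical stress below a point load on an elastic half-space:
Δσ_z = 3P/(2πz²) · [1 + (r/z)²]^(−5/2)
r/z = 4.6/2.5 = 1.84; [1+(r/z)²]^(−5/2) = 0.024827.
Δσ_z = 3×833/(2π×2.5²) × 0.024827 = 63.637 × 0.024827 = 1.58 kPa

Δσ_z ≈ 1.58 kPa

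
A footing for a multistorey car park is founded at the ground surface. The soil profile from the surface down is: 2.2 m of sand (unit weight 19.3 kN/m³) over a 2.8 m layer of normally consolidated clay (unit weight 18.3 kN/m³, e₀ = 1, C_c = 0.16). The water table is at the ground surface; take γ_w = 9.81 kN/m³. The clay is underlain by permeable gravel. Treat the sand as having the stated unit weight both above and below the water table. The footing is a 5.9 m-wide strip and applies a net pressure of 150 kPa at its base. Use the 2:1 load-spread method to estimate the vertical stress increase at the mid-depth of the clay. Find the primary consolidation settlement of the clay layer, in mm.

Mid-depth of clay below the ground surface: z = 2.2 + 2.8/2 = 3.6 m.
Total vertical stress at mid-clay: σ_v = 19.3×2.2 + 18.3×1.4 = 68.08 kPa.
Pore pressure: u = 9.81×(3.6 − 0) = 35.316 kPa.
Initial effective stress: σ'_0 = σ_v − u = 68.08 − 35.316 = 32.764 kPa.
Stress increase at mid-clay by the 2:1 spreading method:
Δσ = qB/(B+z) = 150×5.9/(5.9+3.6) = 93.158 kPa
Final effective stress: σ'_f = σ'_0 + Δσ = 32.764 + 93.158 = 125.92 kPa.
Normally consolidated clay, so the full stress increment lies on the virgin compression line:
S_c = C_c·H/(1+e₀)·log₁₀(σ'_f/σ'_0) = 0.16×2.8/(1+1)×log₁₀(125.92/32.764)
    = 0.224 × 0.5847 = 0.131 m

S_c ≈ 131 mm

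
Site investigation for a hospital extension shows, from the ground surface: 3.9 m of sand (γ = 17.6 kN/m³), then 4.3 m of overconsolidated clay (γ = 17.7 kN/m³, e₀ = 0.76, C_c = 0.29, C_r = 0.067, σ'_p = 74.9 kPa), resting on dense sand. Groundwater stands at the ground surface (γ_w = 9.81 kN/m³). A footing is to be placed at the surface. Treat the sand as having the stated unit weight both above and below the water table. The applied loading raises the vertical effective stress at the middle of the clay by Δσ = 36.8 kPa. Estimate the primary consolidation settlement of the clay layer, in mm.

Mid-depth of clay below the ground surface: z = 3.9 + 4.3/2 = 6.05 m.
Total vertical stress at mid-clay: σ_v = 17.6×3.9 + 17.7×2.15 = 106.69 kPa.
Pore pressure: u = 9.81×(6.05 − 0) = 59.351 kPa.
Initial effective stress: σ'_0 = σ_v − u = 106.69 − 59.351 = 47.339 kPa.
Final effective stress: σ'_f = 47.339 + 36.8 = 84.139 kPa.
σ'_f = 84.139 > σ'_p = 74.9 kPa, so the stress path crosses the preconsolidation pressure — recompression up to σ'_p, then virgin compression beyond:
S_c = H/(1+e₀)·[C_r·log₁₀(σ'_p/σ'_0) + C_c·log₁₀(σ'_f/σ'_p)]
    = 4.3/1.76 × [0.067×log₁₀(74.9/47.339) + 0.29×log₁₀(84.139/74.9)]
    = 2.4432 × [0.013351 + 0.01465] = 0.06841 m

S_c ≈ 68.4 mm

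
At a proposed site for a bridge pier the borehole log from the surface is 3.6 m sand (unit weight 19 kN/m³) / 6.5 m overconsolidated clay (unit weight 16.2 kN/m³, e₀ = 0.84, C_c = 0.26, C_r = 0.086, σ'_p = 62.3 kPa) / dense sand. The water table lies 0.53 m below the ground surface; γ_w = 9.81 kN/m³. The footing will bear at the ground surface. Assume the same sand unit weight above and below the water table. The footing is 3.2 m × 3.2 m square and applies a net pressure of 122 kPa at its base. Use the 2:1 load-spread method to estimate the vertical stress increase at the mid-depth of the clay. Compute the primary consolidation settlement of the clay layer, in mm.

S_c ≈ 61.6 mm

Mid-depth of clay below the ground surface: z = 3.6 + 6.5/2 = 6.85 m.
Total vertical stress at mid-clay: σ_v = 19×3.6 + 16.2×3.25 = 121.05 kPa.
Pore pressure: u = 9.81×(6.85 − 0.53) = 61.999 kPa.
Initial effective stress: σ'_0 = σ_v − u = 121.05 − 61.999 = 59.051 kPa.
Stress increase at mid-clay by the 2:1 spreading method:
Δσ = qBL/((B+z)(L+z)) = 122×3.2×3.2/((3.2+6.85)(3.2+6.85)) = 12.369 kPa
Final effective stress: σ'_f = 59.051 + 12.369 = 71.42 kPa.
σ'_f = 71.42 > σ'_p = 62.3 kPa, so the stress path crosses the preconsolidation pressure — recompression up to σ'_p, then virgin compression beyond:
S_c = H/(1+e₀)·[C_r·log₁₀(σ'_p/σ'_0) + C_c·log₁₀(σ'_f/σ'_p)]
    = 6.5/1.84 × [0.086×log₁₀(62.3/59.051) + 0.26×log₁₀(71.42/62.3)]
    = 3.5326 × [0.0020004 + 0.015426] = 0.06156 m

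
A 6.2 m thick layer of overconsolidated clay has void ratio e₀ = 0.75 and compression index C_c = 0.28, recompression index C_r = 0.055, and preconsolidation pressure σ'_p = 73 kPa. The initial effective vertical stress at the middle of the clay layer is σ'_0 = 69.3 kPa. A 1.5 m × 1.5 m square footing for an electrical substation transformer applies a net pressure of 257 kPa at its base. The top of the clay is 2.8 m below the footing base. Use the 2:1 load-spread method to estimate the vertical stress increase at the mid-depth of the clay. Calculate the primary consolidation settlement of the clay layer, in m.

S_c ≈ 0.0431 m

Mid-depth of clay below the footing base: z = 2.8 + 6.2/2 = 5.9 m.
Stress increase at mid-clay by the 2:1 spreading method:
Δσ = qBL/((B+z)(L+z)) = 257×1.5×1.5/((1.5+5.9)(1.5+5.9)) = 10.56 kPa
Final effective stress: σ'_f = 69.3 + 10.56 = 79.86 kPa.
σ'_f = 79.86 > σ'_p = 73 kPa, so the stress path crosses the preconsolidation pressure — recompression up to σ'_p, then virgin compression beyond:
S_c = H/(1+e₀)·[C_r·log₁₀(σ'_p/σ'_0) + C_c·log₁₀(σ'_f/σ'_p)]
    = 6.2/1.75 × [0.055×log₁₀(73/69.3) + 0.28×log₁₀(79.86/73)]
    = 3.5429 × [0.0012424 + 0.010922] = 0.0431 m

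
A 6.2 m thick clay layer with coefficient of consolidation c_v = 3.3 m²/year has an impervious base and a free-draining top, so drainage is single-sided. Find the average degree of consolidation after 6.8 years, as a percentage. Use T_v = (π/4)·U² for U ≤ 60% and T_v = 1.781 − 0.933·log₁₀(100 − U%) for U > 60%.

U ≈ 80.8 %

Drainage path length: H_d = H = 6.2 m (single drainage).
T_v = c_v·t/H_d² = 3.3×6.8/6.2² = 0.58377.
T_v = 0.58377 corresponds to the U > 60% branch:
U = 1 − 10^((1.781 − T_v)/0.933)/100 = 0.808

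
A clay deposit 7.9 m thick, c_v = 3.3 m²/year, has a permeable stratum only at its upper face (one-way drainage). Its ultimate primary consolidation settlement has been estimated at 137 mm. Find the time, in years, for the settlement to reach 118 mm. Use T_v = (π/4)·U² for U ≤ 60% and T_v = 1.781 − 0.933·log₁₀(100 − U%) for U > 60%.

t ≈ 13.5 years

Drainage path length: H_d = H = 7.9 m (single drainage).
U = S(t)/S_ult = 118/137 = 0.8613.
U > 60%: T_v = 1.781 − 0.933·log₁₀(100 − 86.131) = 0.71548.
t = T_v·H_d²/c_v = 0.71548×7.9²/3.3 = 13.53 years.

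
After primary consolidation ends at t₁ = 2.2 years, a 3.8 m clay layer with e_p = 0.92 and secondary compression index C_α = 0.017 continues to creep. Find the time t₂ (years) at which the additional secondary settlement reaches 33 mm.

t₂ ≈ 21 years

S_s = C_α·H/(1+e_p)·log₁₀(t₂/t₁) ⇒ log₁₀(t₂/t₁) = S_s·(1+e_p)/(C_α·H).
log₁₀(t₂/t₁) = 0.033 × (1+0.92) / (0.017×3.8) = 0.9808
t₂ = t₁ × 10^0.9808 = 2.2 × 9.568 = 21.05 years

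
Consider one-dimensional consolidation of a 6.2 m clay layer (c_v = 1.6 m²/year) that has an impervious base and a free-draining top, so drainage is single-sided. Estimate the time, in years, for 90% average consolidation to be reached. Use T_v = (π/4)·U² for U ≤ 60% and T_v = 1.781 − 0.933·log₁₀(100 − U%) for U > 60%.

t ≈ 20.4 years

Drainage path length: H_d = H = 6.2 m (single drainage).
U > 60%: T_v = 1.781 − 0.933·log₁₀(100 − 90) = 0.848.
t = T_v·H_d²/c_v = 0.848×6.2²/1.6 = 20.37 years.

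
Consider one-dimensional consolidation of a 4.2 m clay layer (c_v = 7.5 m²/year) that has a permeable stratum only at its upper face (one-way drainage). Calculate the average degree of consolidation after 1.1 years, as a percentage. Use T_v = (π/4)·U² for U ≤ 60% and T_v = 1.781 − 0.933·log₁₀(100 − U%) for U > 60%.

U ≈ 74.4 %

Drainage path length: H_d = H = 4.2 m (single drainage).
T_v = c_v·t/H_d² = 7.5×1.1/4.2² = 0.46769.
T_v = 0.46769 corresponds to the U > 60% branch:
U = 1 − 10^((1.781 − T_v)/0.933)/100 = 0.7444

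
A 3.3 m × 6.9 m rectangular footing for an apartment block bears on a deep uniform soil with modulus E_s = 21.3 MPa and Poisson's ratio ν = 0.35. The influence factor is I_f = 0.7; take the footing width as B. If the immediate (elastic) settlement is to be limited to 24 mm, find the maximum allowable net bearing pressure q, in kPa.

q ≈ 252 kPa

E_s = 21.3 MPa = 21300 kPa.
S_e = q·B·(1−ν²)/E_s · I_f  ⇒  q = S_e·E_s / (B·(1−ν²)·I_f).
q = 0.024 × 21300 / (3.3 × 0.8775 × 0.7) = 252.2 kPa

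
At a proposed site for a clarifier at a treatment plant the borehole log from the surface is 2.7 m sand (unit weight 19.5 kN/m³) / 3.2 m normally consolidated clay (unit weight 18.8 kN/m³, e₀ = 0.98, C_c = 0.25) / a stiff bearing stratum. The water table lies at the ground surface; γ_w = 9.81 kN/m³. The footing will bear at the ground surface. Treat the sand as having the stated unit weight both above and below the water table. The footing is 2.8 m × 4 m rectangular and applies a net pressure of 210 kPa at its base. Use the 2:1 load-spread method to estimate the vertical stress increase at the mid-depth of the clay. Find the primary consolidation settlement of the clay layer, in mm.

Mid-depth of clay below the ground surface: z = 2.7 + 3.2/2 = 4.3 m.
Total vertical stress at mid-clay: σ_v = 19.5×2.7 + 18.8×1.6 = 82.73 kPa.
Pore pressure: u = 9.81×(4.3 − 0) = 42.183 kPa.
Initial effective stress: σ'_0 = σ_v − u = 82.73 − 42.183 = 40.547 kPa.
Stress increase at mid-clay by the 2:1 spreading method:
Δσ = qBL/((B+z)(L+z)) = 210×2.8×4/((2.8+4.3)(4+4.3)) = 39.912 kPa
Final effective stress: σ'_f = σ'_0 + Δσ = 40.547 + 39.912 = 80.459 kPa.
Normally consolidated clay, so the full stress increment lies on the virgin compression line:
S_c = C_c·H/(1+e₀)·log₁₀(σ'_f/σ'_0) = 0.25×3.2/(1+0.98)×log₁₀(80.459/40.547)
    = 0.40404 × 0.29762 = 0.1203 m

S_c ≈ 120 mm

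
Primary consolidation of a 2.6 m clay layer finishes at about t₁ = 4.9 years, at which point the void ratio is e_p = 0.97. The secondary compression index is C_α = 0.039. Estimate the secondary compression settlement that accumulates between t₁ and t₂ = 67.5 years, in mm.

Secondary compression: S_s = C_α·H/(1+e_p)·log₁₀(t₂/t₁)
S_s = 0.039×2.6/(1+0.97)×log₁₀(67.5/4.9)
    = 0.05147 × 1.139 = 0.05863 m

S_s ≈ 58.6 mm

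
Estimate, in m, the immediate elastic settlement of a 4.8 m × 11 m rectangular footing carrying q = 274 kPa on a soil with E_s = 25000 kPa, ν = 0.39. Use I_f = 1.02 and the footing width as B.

S_e ≈ 0.0455 m

Immediate (elastic) settlement: S_e = q·B·(1−ν²)/E_s · I_f.
S_e = 274 × 4.8 × (1 − 0.39²) / 25000 × 1.02
    = 274 × 4.8 × 0.8479 / 25000 × 1.02
    = 0.0455 m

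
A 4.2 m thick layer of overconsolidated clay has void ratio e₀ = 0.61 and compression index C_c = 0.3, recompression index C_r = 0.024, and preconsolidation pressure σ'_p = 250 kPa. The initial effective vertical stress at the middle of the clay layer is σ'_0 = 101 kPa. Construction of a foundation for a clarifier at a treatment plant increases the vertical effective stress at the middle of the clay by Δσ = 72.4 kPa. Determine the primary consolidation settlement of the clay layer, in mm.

Final effective stress: σ'_f = 101 + 72.4 = 173.4 kPa.
σ'_f = 173.4 ≤ σ'_p = 250 kPa, so the clay remains overconsolidated and only the recompression index applies:
S_c = C_r·H/(1+e₀)·log₁₀(σ'_f/σ'_0) = 0.024×4.2/1.61×log₁₀(173.4/101)
    = 0.062609 × 0.23473 = 0.0147 m

S_c ≈ 14.7 mm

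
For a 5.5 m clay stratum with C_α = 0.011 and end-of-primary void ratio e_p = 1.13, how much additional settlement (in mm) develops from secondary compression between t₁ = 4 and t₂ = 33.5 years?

S_s ≈ 26.2 mm

Secondary compression: S_s = C_α·H/(1+e_p)·log₁₀(t₂/t₁)
S_s = 0.011×5.5/(1+1.13)×log₁₀(33.5/4)
    = 0.0284 × 0.923 = 0.02622 m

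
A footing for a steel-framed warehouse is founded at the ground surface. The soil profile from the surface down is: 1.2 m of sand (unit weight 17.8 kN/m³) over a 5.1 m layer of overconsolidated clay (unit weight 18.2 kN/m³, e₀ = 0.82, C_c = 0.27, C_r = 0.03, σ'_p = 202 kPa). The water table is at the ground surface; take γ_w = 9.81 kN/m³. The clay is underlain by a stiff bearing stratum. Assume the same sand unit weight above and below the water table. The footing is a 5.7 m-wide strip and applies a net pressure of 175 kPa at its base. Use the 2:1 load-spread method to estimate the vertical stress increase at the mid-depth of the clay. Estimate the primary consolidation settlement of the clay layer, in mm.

S_c ≈ 54.2 mm

Mid-depth of clay below the ground surface: z = 1.2 + 5.1/2 = 3.75 m.
Total vertical stress at mid-clay: σ_v = 17.8×1.2 + 18.2×2.55 = 67.77 kPa.
Pore pressure: u = 9.81×(3.75 − 0) = 36.788 kPa.
Initial effective stress: σ'_0 = σ_v − u = 67.77 − 36.788 = 30.982 kPa.
Stress increase at mid-clay by the 2:1 spreading method:
Δσ = qB/(B+z) = 175×5.7/(5.7+3.75) = 105.56 kPa
Final effective stress: σ'_f = 30.982 + 105.56 = 136.54 kPa.
σ'_f = 136.54 ≤ σ'_p = 202 kPa, so the clay remains overconsolidated and only the recompression index applies:
S_c = C_r·H/(1+e₀)·log₁₀(σ'_f/σ'_0) = 0.03×5.1/1.82×log₁₀(136.54/30.982)
    = 0.084066 × 0.64415 = 0.05415 m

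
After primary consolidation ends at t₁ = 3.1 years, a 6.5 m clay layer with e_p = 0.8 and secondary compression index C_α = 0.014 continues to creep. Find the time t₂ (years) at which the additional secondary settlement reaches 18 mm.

t₂ ≈ 7.04 years

S_s = C_α·H/(1+e_p)·log₁₀(t₂/t₁) ⇒ log₁₀(t₂/t₁) = S_s·(1+e_p)/(C_α·H).
log₁₀(t₂/t₁) = 0.018 × (1+0.8) / (0.014×6.5) = 0.356
t₂ = t₁ × 10^0.356 = 3.1 × 2.27 = 7.037 years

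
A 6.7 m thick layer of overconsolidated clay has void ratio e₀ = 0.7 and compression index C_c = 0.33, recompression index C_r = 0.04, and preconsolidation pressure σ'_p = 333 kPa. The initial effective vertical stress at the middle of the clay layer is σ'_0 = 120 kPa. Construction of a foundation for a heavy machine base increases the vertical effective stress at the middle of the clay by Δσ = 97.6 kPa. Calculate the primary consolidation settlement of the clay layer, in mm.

S_c ≈ 40.7 mm

Final effective stress: σ'_f = 120 + 97.6 = 217.6 kPa.
σ'_f = 217.6 ≤ σ'_p = 333 kPa, so the clay remains overconsolidated and only the recompression index applies:
S_c = C_r·H/(1+e₀)·log₁₀(σ'_f/σ'_0) = 0.04×6.7/1.7×log₁₀(217.6/120)
    = 0.15765 × 0.25848 = 0.04075 m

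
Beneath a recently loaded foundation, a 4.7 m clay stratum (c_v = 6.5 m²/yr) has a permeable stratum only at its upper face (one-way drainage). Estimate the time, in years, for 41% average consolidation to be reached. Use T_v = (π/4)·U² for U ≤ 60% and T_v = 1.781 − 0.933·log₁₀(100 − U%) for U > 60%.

t ≈ 0.449 years

Drainage path length: H_d = H = 4.7 m (single drainage).
U ≤ 60%: T_v = (π/4)·U² = (π/4)×0.41² = 0.13203.
t = T_v·H_d²/c_v = 0.13203×4.7²/6.5 = 0.4487 years.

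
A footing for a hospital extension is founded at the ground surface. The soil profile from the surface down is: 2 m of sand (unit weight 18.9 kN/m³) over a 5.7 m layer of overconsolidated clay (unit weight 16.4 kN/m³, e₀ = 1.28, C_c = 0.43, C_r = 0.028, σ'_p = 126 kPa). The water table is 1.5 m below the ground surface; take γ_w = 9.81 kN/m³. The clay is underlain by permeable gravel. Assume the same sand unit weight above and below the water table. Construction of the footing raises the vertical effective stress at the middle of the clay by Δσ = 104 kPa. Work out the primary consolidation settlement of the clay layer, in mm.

Mid-depth of clay below the ground surface: z = 2 + 5.7/2 = 4.85 m.
Total vertical stress at mid-clay: σ_v = 18.9×2 + 16.4×2.85 = 84.54 kPa.
Pore pressure: u = 9.81×(4.85 − 1.5) = 32.864 kPa.
Initial effective stress: σ'_0 = σ_v − u = 84.54 − 32.864 = 51.676 kPa.
Final effective stress: σ'_f = 51.676 + 104 = 155.68 kPa.
σ'_f = 155.68 > σ'_p = 126 kPa, so the stress path crosses the preconsolidation pressure — recompression up to σ'_p, then virgin compression beyond:
S_c = H/(1+e₀)·[C_r·log₁₀(σ'_p/σ'_0) + C_c·log₁₀(σ'_f/σ'_p)]
    = 5.7/2.28 × [0.028×log₁₀(126/51.676) + 0.43×log₁₀(155.68/126)]
    = 2.5 × [0.010838 + 0.039501] = 0.1258 m

S_c ≈ 126 mm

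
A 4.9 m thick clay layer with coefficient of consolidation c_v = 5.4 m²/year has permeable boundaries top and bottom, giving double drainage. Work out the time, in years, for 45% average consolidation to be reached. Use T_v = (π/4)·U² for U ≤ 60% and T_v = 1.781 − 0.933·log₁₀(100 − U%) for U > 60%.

Drainage path length: H_d = H/2 = 2.45 m (double drainage).
U ≤ 60%: T_v = (π/4)·U² = (π/4)×0.45² = 0.15904.
t = T_v·H_d²/c_v = 0.15904×2.45²/5.4 = 0.1768 years.

t ≈ 0.177 years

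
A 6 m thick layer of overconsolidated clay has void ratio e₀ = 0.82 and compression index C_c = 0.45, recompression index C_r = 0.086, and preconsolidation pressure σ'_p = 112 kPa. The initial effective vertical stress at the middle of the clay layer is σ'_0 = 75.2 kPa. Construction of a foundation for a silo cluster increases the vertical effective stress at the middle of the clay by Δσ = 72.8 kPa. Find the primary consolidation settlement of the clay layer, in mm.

S_c ≈ 229 mm

Final effective stress: σ'_f = 75.2 + 72.8 = 148 kPa.
σ'_f = 148 > σ'_p = 112 kPa, so the stress path crosses the preconsolidation pressure — recompression up to σ'_p, then virgin compression beyond:
S_c = H/(1+e₀)·[C_r·log₁₀(σ'_p/σ'_0) + C_c·log₁₀(σ'_f/σ'_p)]
    = 6/1.82 × [0.086×log₁₀(112/75.2) + 0.45×log₁₀(148/112)]
    = 3.2967 × [0.014878 + 0.05447] = 0.2286 m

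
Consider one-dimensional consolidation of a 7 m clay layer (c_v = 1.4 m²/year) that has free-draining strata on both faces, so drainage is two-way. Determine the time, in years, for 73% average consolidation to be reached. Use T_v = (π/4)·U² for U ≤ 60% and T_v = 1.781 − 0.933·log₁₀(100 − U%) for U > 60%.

t ≈ 3.9 years

Drainage path length: H_d = H/2 = 3.5 m (double drainage).
U > 60%: T_v = 1.781 − 0.933·log₁₀(100 − 73) = 0.44554.
t = T_v·H_d²/c_v = 0.44554×3.5²/1.4 = 3.898 years.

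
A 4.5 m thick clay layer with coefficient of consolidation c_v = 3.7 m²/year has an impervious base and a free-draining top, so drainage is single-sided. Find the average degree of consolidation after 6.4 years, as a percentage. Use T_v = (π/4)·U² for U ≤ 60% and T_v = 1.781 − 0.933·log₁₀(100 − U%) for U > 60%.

Drainage path length: H_d = H = 4.5 m (single drainage).
T_v = c_v·t/H_d² = 3.7×6.4/4.5² = 1.1694.
T_v = 1.1694 corresponds to the U > 60% branch:
U = 1 − 10^((1.781 − T_v)/0.933)/100 = 0.9548

U ≈ 95.5 %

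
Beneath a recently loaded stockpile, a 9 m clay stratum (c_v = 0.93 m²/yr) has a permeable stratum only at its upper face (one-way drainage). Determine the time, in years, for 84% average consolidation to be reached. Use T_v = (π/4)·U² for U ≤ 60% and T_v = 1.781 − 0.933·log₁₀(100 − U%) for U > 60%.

t ≈ 57.3 years

Drainage path length: H_d = H = 9 m (single drainage).
U > 60%: T_v = 1.781 − 0.933·log₁₀(100 − 84) = 0.65756.
t = T_v·H_d²/c_v = 0.65756×9²/0.93 = 57.27 years.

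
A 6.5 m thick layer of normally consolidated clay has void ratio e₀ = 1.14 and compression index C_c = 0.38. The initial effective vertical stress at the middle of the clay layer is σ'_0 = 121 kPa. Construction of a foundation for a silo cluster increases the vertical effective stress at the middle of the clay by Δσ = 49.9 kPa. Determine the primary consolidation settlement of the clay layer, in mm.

Final effective stress: σ'_f = σ'_0 + Δσ = 121 + 49.9 = 170.9 kPa.
Normally consolidated clay, so the full stress increment lies on the virgin compression line:
S_c = C_c·H/(1+e₀)·log₁₀(σ'_f/σ'_0) = 0.38×6.5/(1+1.14)×log₁₀(170.9/121)
    = 1.1542 × 0.14996 = 0.1731 m

S_c ≈ 173 mm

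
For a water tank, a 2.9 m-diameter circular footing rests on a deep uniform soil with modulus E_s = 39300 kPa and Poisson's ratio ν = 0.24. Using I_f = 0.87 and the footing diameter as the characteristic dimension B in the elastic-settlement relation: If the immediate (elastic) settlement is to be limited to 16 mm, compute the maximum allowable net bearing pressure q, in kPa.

S_e = q·B·(1−ν²)/E_s · I_f  ⇒  q = S_e·E_s / (B·(1−ν²)·I_f).
q = 0.016 × 39300 / (2.9 × 0.9424 × 0.87) = 264.5 kPa

q ≈ 264 kPa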